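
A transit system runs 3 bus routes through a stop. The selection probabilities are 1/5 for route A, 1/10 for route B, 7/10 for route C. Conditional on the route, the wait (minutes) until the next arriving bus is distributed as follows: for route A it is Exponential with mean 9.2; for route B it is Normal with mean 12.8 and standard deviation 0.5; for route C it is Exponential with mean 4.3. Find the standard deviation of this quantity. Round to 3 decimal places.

6.211

Per component, A: μ=9.2, E[X²]=169.28; B: μ=12.8, E[X²]=164.09; C: μ=4.3, E[X²]=36.98.
E[X] = 0.2·9.2 + 0.1·12.8 + 0.7·4.3 = 6.13.
E[X²] = 0.2·169.28 + 0.1·164.09 + 0.7·36.98 = 76.151.
Var(X) = E[X²] − (E[X])² = 76.151 − 37.5769 = 38.5741.
SD(X) = √38.5741 = 6.21081.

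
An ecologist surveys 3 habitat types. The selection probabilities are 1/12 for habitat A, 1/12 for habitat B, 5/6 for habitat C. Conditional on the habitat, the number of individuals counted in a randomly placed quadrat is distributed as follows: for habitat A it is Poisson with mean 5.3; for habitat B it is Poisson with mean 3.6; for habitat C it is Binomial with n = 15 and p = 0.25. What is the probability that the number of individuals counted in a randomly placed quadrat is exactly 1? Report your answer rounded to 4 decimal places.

Conditional on each habitat, P(X = 1): A: 0.0264554; B: 0.0983654; C: 0.0668173.
By total probability, P(X = 1) = 0.0833333·0.0264554 + 0.0833333·0.0983654 + 0.833333·0.0668173 = 0.0660828.

0.0661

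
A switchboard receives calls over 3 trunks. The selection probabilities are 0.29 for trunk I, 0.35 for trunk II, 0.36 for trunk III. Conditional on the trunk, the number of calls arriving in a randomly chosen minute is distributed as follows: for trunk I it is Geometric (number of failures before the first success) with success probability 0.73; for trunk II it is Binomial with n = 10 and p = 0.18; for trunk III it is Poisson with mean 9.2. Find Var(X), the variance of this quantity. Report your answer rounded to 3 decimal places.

19.223

Per component, I: μ=0.369863, E[X²]=0.64346; II: μ=1.8, E[X²]=4.716; III: μ=9.2, E[X²]=93.84.
E[X] = 0.29·0.369863 + 0.35·1.8 + 0.36·9.2 = 4.04926.
E[X²] = 0.29·0.64346 + 0.35·4.716 + 0.36·93.84 = 35.6196.
Var(X) = E[X²] − (E[X])² = 35.6196 − 16.3965 = 19.2231.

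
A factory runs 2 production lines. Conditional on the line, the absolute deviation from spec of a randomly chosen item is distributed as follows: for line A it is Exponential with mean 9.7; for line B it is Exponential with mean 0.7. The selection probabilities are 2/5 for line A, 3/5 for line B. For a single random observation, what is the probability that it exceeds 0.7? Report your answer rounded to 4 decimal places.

0.5929

Conditional on each line, P(X > 0.7): A: 0.930377; B: 0.367879.
By total probability, P(X > 0.7) = 0.4·0.930377 + 0.6·0.367879 = 0.592879.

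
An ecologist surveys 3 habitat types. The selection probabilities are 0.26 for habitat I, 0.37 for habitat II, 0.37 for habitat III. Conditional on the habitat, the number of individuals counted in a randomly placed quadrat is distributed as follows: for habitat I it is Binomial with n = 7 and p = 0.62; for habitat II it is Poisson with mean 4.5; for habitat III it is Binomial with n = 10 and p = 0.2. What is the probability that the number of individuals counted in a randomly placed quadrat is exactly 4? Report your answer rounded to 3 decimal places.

0.177

Conditional on each habitat, P(X = 4): I: 0.283782; II: 0.189808; III: 0.0880804.
By total probability, P(X = 4) = 0.26·0.283782 + 0.37·0.189808 + 0.37·0.0880804 = 0.176602.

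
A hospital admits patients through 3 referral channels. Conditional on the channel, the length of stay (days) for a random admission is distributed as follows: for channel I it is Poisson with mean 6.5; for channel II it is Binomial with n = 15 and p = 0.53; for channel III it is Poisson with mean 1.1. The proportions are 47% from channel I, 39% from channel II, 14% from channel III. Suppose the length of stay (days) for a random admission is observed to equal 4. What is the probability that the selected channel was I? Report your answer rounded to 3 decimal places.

0.799

Likelihoods P(X=4 | ·): I: 0.111822; II: 0.0266264; III: 0.0203065.
Posterior ∝ prior × likelihood. Numerator for I: 0.47·0.111822 = 0.0525564.
Normalizing constant: 0.47·0.111822 + 0.39·0.0266264 + 0.14·0.0203065 = 0.0657836.
P(I | observation) = 0.0525564 / 0.0657836 = 0.798929.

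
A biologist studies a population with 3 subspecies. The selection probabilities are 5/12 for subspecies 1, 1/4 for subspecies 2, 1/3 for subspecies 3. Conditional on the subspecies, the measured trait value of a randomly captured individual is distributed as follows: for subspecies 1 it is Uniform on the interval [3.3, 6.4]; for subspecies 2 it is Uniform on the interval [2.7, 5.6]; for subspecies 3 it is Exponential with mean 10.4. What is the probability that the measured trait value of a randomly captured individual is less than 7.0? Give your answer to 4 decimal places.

0.8300

Conditional on each subspecies, P(X < 7.0): 1: 1; 2: 1; 3: 0.489863.
By total probability, P(X < 7.0) = 0.416667·1 + 0.25·1 + 0.333333·0.489863 = 0.829954.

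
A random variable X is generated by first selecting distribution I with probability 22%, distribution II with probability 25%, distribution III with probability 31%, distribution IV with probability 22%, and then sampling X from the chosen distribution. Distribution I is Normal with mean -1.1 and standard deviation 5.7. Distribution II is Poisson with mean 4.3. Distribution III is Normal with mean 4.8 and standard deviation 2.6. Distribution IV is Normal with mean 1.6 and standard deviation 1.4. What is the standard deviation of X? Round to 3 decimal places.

4.025

Per component, I: μ=-1.1, E[X²]=33.7; II: μ=4.3, E[X²]=22.79; III: μ=4.8, E[X²]=29.8; IV: μ=1.6, E[X²]=4.52.
E[X] = 0.22·-1.1 + 0.25·4.3 + 0.31·4.8 + 0.22·1.6 = 2.673.
E[X²] = 0.22·33.7 + 0.25·22.79 + 0.31·29.8 + 0.22·4.52 = 23.3439.
Var(X) = E[X²] − (E[X])² = 23.3439 − 7.14493 = 16.199.
SD(X) = √16.199 = 4.02479.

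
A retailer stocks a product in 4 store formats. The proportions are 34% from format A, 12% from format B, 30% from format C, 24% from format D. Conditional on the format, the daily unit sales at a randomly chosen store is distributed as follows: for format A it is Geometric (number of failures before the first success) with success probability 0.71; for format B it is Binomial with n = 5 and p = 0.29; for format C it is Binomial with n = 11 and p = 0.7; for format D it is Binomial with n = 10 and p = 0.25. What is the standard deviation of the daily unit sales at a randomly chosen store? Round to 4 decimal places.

3.2667

Per component, A: μ=0.408451, E[X²]=0.742115; B: μ=1.45, E[X²]=3.132; C: μ=7.7, E[X²]=61.6; D: μ=2.5, E[X²]=8.125.
E[X] = 0.34·0.408451 + 0.12·1.45 + 0.3·7.7 + 0.24·2.5 = 3.22287.
E[X²] = 0.34·0.742115 + 0.12·3.132 + 0.3·61.6 + 0.24·8.125 = 21.0582.
Var(X) = E[X²] − (E[X])² = 21.0582 − 10.3869 = 10.6712.
SD(X) = √10.6712 = 3.26669.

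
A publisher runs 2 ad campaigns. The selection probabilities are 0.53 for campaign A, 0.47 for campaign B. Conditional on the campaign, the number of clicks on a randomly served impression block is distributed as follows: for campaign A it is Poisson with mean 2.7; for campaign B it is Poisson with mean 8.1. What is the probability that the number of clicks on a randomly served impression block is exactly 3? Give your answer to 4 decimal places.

Conditional on each campaign, P(X = 3): A: 0.220468; B: 0.0268855.
By total probability, P(X = 3) = 0.53·0.220468 + 0.47·0.0268855 = 0.129484.

0.1295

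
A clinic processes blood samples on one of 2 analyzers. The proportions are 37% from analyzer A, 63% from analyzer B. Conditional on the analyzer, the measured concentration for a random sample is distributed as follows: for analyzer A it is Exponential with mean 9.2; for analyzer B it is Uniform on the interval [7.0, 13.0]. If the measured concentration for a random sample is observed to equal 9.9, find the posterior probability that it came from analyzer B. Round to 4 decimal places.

0.8845

Likelihoods f(9.9 | ·): A: 0.0370573; B: 0.166667.
Posterior ∝ prior × likelihood. Numerator for B: 0.63·0.166667 = 0.105.
Normalizing constant: 0.37·0.0370573 + 0.63·0.166667 = 0.118711.
P(B | observation) = 0.105 / 0.118711 = 0.8845.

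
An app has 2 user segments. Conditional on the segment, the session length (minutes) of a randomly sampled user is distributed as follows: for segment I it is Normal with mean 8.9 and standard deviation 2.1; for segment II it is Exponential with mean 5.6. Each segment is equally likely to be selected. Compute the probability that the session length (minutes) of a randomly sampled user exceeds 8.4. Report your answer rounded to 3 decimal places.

Conditional on each segment, P(X > 8.4): I: 0.594096; II: 0.22313.
By total probability, P(X > 8.4) = 0.5·0.594096 + 0.5·0.22313 = 0.408613.

0.409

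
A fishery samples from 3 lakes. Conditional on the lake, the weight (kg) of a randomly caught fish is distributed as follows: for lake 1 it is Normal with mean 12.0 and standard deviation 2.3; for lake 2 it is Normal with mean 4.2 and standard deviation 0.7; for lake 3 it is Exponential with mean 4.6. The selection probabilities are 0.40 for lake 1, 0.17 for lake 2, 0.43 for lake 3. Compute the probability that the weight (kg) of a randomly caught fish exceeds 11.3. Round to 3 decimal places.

0.285

Conditional on each lake, P(X > 11.3): 1: 0.619569; 2: 0; 3: 0.0857326.
By total probability, P(X > 11.3) = 0.4·0.619569 + 0.17·0 + 0.43·0.0857326 = 0.284692.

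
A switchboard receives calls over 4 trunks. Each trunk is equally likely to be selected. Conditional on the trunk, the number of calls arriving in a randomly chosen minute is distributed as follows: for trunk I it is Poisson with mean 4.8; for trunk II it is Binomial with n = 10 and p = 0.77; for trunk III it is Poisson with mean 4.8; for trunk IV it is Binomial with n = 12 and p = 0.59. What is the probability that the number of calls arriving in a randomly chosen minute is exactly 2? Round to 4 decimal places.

Conditional on each trunk, P(X = 2): I: 0.0948067; II: 0.000208938; III: 0.0948067; IV: 0.0030838.
By total probability, P(X = 2) = 0.25·0.0948067 + 0.25·0.000208938 + 0.25·0.0948067 + 0.25·0.0030838 = 0.0482265.

0.0482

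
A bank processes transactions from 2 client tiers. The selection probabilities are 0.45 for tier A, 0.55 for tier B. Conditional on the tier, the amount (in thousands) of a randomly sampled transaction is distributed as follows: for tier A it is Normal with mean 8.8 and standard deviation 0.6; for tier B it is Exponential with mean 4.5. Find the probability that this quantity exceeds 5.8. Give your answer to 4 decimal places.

Conditional on each tier, P(X > 5.8): A: 1; B: 0.275577.
By total probability, P(X > 5.8) = 0.45·1 + 0.55·0.275577 = 0.601567.

0.6016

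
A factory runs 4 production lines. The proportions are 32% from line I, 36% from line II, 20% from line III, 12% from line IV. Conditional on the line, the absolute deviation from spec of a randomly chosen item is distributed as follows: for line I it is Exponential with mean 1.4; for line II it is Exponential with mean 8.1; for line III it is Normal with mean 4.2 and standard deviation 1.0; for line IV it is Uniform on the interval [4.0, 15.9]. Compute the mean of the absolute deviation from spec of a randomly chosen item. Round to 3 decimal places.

Component means — I: 1.4; II: 8.1; III: 4.2; IV: 9.95.
E[X] = 0.32·1.4 + 0.36·8.1 + 0.2·4.2 + 0.12·9.95 = 5.398.

5.398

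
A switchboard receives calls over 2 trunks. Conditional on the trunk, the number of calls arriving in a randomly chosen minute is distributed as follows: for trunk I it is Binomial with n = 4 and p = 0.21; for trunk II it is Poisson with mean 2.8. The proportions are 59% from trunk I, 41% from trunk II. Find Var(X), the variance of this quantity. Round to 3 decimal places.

Per component, I: μ=0.84, E[X²]=1.3692; II: μ=2.8, E[X²]=10.64.
E[X] = 0.59·0.84 + 0.41·2.8 = 1.6436.
E[X²] = 0.59·1.3692 + 0.41·10.64 = 5.17023.
Var(X) = E[X²] − (E[X])² = 5.17023 − 2.70142 = 2.46881.

2.469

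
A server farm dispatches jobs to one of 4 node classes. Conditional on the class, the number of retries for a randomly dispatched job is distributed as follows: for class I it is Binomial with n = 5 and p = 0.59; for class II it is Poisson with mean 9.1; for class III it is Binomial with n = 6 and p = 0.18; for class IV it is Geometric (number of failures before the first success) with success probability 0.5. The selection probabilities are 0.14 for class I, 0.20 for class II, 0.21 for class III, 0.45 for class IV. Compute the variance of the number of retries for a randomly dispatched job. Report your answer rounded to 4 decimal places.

13.0837

Per component, I: μ=2.95, E[X²]=9.912; II: μ=9.1, E[X²]=91.91; III: μ=1.08, E[X²]=2.052; IV: μ=1, E[X²]=3.
E[X] = 0.14·2.95 + 0.2·9.1 + 0.21·1.08 + 0.45·1 = 2.9098.
E[X²] = 0.14·9.912 + 0.2·91.91 + 0.21·2.052 + 0.45·3 = 21.5506.
Var(X) = E[X²] − (E[X])² = 21.5506 − 8.46694 = 13.0837.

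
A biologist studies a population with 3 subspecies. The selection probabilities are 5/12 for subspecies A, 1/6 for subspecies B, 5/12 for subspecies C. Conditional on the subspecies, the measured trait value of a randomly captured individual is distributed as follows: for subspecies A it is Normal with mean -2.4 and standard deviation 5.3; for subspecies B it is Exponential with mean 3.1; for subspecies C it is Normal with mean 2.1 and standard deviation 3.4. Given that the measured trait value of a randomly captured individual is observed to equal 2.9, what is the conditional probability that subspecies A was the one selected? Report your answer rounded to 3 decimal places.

Likelihoods f(2.9 | ·): A: 0.0456549; B: 0.126579; C: 0.114132.
Posterior ∝ prior × likelihood. Numerator for A: 0.416667·0.0456549 = 0.0190229.
Normalizing constant: 0.416667·0.0456549 + 0.166667·0.126579 + 0.416667·0.114132 = 0.0876746.
P(A | observation) = 0.0190229 / 0.0876746 = 0.216971.

0.217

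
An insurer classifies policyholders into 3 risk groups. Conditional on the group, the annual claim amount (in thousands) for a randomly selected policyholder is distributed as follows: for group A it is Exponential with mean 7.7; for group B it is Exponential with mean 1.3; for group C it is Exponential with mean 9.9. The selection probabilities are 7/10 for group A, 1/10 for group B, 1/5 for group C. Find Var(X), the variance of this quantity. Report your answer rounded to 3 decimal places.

66.298

Per component, A: μ=7.7, E[X²]=118.58; B: μ=1.3, E[X²]=3.38; C: μ=9.9, E[X²]=196.02.
E[X] = 0.7·7.7 + 0.1·1.3 + 0.2·9.9 = 7.5.
E[X²] = 0.7·118.58 + 0.1·3.38 + 0.2·196.02 = 122.548.
Var(X) = E[X²] − (E[X])² = 122.548 − 56.25 = 66.298.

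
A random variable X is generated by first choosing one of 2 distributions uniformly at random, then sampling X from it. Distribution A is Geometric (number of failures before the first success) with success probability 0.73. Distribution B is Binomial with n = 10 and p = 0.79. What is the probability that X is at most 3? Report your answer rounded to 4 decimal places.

0.4979

Conditional on each component, P(X ≤ 3): A: 0.994686; B: 0.00117827.
By total probability, P(X ≤ 3) = 0.5·0.994686 + 0.5·0.00117827 = 0.497932.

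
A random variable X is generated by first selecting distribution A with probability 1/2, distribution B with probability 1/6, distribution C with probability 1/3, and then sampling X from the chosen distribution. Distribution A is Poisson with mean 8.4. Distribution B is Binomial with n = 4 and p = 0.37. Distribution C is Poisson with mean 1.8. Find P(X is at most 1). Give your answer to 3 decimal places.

0.243

Conditional on each component, P(X ≤ 1): A: 0.00211375; B: 0.527599; C: 0.462837.
By total probability, P(X ≤ 1) = 0.5·0.00211375 + 0.166667·0.527599 + 0.333333·0.462837 = 0.243269.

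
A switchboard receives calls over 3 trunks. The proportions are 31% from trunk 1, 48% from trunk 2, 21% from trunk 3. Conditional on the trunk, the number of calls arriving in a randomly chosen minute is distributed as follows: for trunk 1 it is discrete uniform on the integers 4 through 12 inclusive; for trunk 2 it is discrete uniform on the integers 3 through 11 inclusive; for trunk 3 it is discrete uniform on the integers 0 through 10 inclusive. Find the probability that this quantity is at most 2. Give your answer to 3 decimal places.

0.057

Conditional on each trunk, P(X ≤ 2): 1: 0; 2: 0; 3: 0.272727.
By total probability, P(X ≤ 2) = 0.31·0 + 0.48·0 + 0.21·0.272727 = 0.0572727.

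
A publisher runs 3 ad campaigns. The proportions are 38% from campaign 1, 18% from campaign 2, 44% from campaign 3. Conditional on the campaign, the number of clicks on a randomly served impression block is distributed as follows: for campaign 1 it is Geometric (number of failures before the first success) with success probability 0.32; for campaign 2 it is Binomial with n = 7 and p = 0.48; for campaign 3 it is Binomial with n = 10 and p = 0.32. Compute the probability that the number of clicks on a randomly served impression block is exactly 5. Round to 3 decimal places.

0.098

Conditional on each campaign, P(X = 5): 1: 0.0465259; 2: 0.144688; 3: 0.122941.
By total probability, P(X = 5) = 0.38·0.0465259 + 0.18·0.144688 + 0.44·0.122941 = 0.0978175.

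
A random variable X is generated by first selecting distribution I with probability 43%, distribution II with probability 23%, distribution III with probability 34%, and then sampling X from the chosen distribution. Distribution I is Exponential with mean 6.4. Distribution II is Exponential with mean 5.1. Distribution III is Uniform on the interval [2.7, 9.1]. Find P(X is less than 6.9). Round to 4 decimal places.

0.6774

Conditional on each component, P(X < 6.9): I: 0.659767; II: 0.741521; III: 0.65625.
By total probability, P(X < 6.9) = 0.43·0.659767 + 0.23·0.741521 + 0.34·0.65625 = 0.677375.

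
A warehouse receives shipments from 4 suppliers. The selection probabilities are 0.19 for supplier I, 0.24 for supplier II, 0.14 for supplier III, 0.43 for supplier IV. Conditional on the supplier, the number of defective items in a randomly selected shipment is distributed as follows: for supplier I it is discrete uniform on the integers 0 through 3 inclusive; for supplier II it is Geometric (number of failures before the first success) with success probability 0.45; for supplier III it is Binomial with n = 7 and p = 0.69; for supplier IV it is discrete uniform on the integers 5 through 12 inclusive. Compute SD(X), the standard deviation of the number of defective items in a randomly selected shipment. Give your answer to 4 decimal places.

3.7911

Per component, I: μ=1.5, E[X²]=3.5; II: μ=1.22222, E[X²]=4.20988; III: μ=4.83, E[X²]=24.8262; IV: μ=8.5, E[X²]=77.5.
E[X] = 0.19·1.5 + 0.24·1.22222 + 0.14·4.83 + 0.43·8.5 = 4.90953.
E[X²] = 0.19·3.5 + 0.24·4.20988 + 0.14·24.8262 + 0.43·77.5 = 38.476.
Var(X) = E[X²] − (E[X])² = 38.476 − 24.1035 = 14.3725.
SD(X) = √14.3725 = 3.79111.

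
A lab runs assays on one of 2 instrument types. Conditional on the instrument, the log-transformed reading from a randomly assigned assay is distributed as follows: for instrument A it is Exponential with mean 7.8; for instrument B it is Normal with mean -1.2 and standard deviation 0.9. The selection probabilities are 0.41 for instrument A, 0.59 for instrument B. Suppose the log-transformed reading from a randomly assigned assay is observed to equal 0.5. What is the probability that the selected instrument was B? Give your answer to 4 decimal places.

Likelihoods f(0.5 | ·): A: 0.120245; B: 0.0744574.
Posterior ∝ prior × likelihood. Numerator for B: 0.59·0.0744574 = 0.0439298.
Normalizing constant: 0.41·0.120245 + 0.59·0.0744574 = 0.0932302.
P(B | observation) = 0.0439298 / 0.0932302 = 0.471198.

0.4712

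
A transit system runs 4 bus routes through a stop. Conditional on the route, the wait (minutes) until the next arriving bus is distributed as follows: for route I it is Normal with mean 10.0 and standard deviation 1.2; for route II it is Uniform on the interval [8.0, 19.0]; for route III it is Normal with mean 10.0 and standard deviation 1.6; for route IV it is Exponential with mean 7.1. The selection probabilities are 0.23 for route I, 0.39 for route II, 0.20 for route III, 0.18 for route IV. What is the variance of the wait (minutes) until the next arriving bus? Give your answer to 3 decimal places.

Per component, I: μ=10, E[X²]=101.44; II: μ=13.5, E[X²]=192.333; III: μ=10, E[X²]=102.56; IV: μ=7.1, E[X²]=100.82.
E[X] = 0.23·10 + 0.39·13.5 + 0.2·10 + 0.18·7.1 = 10.843.
E[X²] = 0.23·101.44 + 0.39·192.333 + 0.2·102.56 + 0.18·100.82 = 137.001.
Var(X) = E[X²] − (E[X])² = 137.001 − 117.571 = 19.4302.

19.430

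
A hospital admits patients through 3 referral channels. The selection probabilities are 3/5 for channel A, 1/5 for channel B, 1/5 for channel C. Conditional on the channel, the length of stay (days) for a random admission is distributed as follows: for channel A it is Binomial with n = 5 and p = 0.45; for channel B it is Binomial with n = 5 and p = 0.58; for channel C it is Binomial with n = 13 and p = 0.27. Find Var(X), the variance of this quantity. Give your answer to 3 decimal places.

1.755

Per component, A: μ=2.25, E[X²]=6.3; B: μ=2.9, E[X²]=9.628; C: μ=3.51, E[X²]=14.8824.
E[X] = 0.6·2.25 + 0.2·2.9 + 0.2·3.51 = 2.632.
E[X²] = 0.6·6.3 + 0.2·9.628 + 0.2·14.8824 = 8.68208.
Var(X) = E[X²] − (E[X])² = 8.68208 − 6.92742 = 1.75466.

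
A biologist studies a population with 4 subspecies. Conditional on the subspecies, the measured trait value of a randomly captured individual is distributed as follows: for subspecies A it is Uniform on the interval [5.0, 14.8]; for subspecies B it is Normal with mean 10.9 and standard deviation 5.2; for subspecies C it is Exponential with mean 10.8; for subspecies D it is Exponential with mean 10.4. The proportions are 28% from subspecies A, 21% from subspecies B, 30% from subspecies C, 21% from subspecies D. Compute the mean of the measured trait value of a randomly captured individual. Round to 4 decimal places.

Component means — A: 9.9; B: 10.9; C: 10.8; D: 10.4.
E[X] = 0.28·9.9 + 0.21·10.9 + 0.3·10.8 + 0.21·10.4 = 10.485.

10.4850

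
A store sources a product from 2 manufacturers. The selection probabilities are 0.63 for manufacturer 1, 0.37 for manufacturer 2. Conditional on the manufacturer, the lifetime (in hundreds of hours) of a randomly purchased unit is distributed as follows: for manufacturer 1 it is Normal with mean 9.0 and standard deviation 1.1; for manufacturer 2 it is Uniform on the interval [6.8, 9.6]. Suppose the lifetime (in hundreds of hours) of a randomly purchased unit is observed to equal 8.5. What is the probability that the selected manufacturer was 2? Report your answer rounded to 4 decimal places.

0.3907

Likelihoods f(8.5 | ·): 1: 0.327079; 2: 0.357143.
Posterior ∝ prior × likelihood. Numerator for 2: 0.37·0.357143 = 0.132143.
Normalizing constant: 0.63·0.327079 + 0.37·0.357143 = 0.338202.
P(2 | observation) = 0.132143 / 0.338202 = 0.390721.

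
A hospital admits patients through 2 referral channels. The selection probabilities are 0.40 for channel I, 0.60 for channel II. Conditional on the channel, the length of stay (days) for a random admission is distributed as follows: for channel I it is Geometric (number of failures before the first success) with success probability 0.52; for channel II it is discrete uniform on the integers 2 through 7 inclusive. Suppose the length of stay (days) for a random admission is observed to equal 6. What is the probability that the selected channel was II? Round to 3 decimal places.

0.975

Likelihoods P(X=6 | ·): I: 0.00635991; II: 0.166667.
Posterior ∝ prior × likelihood. Numerator for II: 0.6·0.166667 = 0.1.
Normalizing constant: 0.4·0.00635991 + 0.6·0.166667 = 0.102544.
P(II | observation) = 0.1 / 0.102544 = 0.975191.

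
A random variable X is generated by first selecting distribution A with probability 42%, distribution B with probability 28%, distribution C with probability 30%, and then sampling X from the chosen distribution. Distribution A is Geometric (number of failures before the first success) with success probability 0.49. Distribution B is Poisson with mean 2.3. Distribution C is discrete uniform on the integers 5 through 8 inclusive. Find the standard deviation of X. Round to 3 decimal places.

Per component, A: μ=1.04082, E[X²]=3.20741; B: μ=2.3, E[X²]=7.59; C: μ=6.5, E[X²]=43.5.
E[X] = 0.42·1.04082 + 0.28·2.3 + 0.3·6.5 = 3.03114.
E[X²] = 0.42·3.20741 + 0.28·7.59 + 0.3·43.5 = 16.5223.
Var(X) = E[X²] − (E[X])² = 16.5223 − 9.18783 = 7.33449.
SD(X) = √7.33449 = 2.70823.

2.708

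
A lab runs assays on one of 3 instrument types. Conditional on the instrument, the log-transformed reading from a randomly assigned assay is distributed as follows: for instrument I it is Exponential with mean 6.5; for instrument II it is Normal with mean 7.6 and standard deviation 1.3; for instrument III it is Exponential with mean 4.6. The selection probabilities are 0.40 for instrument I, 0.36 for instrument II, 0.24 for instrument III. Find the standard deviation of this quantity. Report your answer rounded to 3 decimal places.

Per component, I: μ=6.5, E[X²]=84.5; II: μ=7.6, E[X²]=59.45; III: μ=4.6, E[X²]=42.32.
E[X] = 0.4·6.5 + 0.36·7.6 + 0.24·4.6 = 6.44.
E[X²] = 0.4·84.5 + 0.36·59.45 + 0.24·42.32 = 65.3588.
Var(X) = E[X²] − (E[X])² = 65.3588 − 41.4736 = 23.8852.
SD(X) = √23.8852 = 4.88725.

4.887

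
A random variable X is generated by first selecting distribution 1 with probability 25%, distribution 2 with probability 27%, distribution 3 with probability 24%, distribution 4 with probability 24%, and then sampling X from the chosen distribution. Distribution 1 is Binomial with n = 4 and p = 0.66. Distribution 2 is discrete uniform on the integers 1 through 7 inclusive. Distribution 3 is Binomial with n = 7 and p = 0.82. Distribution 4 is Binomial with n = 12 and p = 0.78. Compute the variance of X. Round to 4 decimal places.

8.2702

Per component, 1: μ=2.64, E[X²]=7.8672; 2: μ=4, E[X²]=20; 3: μ=5.74, E[X²]=33.9808; 4: μ=9.36, E[X²]=89.6688.
E[X] = 0.25·2.64 + 0.27·4 + 0.24·5.74 + 0.24·9.36 = 5.364.
E[X²] = 0.25·7.8672 + 0.27·20 + 0.24·33.9808 + 0.24·89.6688 = 37.0427.
Var(X) = E[X²] − (E[X])² = 37.0427 − 28.7725 = 8.27021.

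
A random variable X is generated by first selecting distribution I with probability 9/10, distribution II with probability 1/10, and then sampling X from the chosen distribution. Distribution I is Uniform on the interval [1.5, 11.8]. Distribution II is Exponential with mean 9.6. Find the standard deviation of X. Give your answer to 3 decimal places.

Per component, I: μ=6.65, E[X²]=53.0633; II: μ=9.6, E[X²]=184.32.
E[X] = 0.9·6.65 + 0.1·9.6 = 6.945.
E[X²] = 0.9·53.0633 + 0.1·184.32 = 66.189.
Var(X) = E[X²] − (E[X])² = 66.189 − 48.233 = 17.956.
SD(X) = √17.956 = 4.23745.

4.237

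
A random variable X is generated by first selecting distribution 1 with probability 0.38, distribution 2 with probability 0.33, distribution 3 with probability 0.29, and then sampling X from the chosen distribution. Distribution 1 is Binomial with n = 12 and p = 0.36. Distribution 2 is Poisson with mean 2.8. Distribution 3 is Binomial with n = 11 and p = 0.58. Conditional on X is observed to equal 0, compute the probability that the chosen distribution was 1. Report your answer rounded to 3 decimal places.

Likelihoods P(X=0 | ·): 1: 0.00472237; 2: 0.0608101; 3: 7.17368e-05.
Posterior ∝ prior × likelihood. Numerator for 1: 0.38·0.00472237 = 0.0017945.
Normalizing constant: 0.38·0.00472237 + 0.33·0.0608101 + 0.29·7.17368e-05 = 0.0218826.
P(1 | observation) = 0.0017945 / 0.0218826 = 0.0820057.

0.082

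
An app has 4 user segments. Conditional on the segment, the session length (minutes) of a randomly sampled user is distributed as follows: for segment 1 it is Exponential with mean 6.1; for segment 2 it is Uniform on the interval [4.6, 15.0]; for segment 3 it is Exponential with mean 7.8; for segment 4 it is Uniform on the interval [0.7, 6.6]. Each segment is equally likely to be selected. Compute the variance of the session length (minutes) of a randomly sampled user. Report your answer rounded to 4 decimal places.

32.5928

Per component, 1: μ=6.1, E[X²]=74.42; 2: μ=9.8, E[X²]=105.053; 3: μ=7.8, E[X²]=121.68; 4: μ=3.65, E[X²]=16.2233.
E[X] = 0.25·6.1 + 0.25·9.8 + 0.25·7.8 + 0.25·3.65 = 6.8375.
E[X²] = 0.25·74.42 + 0.25·105.053 + 0.25·121.68 + 0.25·16.2233 = 79.3442.
Var(X) = E[X²] − (E[X])² = 79.3442 − 46.7514 = 32.5928.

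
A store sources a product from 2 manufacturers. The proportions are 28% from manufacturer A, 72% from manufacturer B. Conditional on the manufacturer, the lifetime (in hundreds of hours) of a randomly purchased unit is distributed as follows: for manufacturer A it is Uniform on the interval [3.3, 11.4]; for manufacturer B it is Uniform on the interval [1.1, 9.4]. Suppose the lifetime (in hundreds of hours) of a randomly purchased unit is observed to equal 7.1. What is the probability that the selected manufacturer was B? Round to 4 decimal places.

Likelihoods f(7.1 | ·): A: 0.123457; B: 0.120482.
Posterior ∝ prior × likelihood. Numerator for B: 0.72·0.120482 = 0.086747.
Normalizing constant: 0.28·0.123457 + 0.72·0.120482 = 0.121315.
P(B | observation) = 0.086747 / 0.121315 = 0.715056.

0.7151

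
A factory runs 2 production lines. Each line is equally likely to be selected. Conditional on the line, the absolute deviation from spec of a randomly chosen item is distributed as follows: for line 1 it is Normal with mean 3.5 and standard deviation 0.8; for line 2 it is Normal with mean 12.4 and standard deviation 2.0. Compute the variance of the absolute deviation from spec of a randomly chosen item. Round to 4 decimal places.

22.1225

Per component, 1: μ=3.5, E[X²]=12.89; 2: μ=12.4, E[X²]=157.76.
E[X] = 0.5·3.5 + 0.5·12.4 = 7.95.
E[X²] = 0.5·12.89 + 0.5·157.76 = 85.325.
Var(X) = E[X²] − (E[X])² = 85.325 − 63.2025 = 22.1225.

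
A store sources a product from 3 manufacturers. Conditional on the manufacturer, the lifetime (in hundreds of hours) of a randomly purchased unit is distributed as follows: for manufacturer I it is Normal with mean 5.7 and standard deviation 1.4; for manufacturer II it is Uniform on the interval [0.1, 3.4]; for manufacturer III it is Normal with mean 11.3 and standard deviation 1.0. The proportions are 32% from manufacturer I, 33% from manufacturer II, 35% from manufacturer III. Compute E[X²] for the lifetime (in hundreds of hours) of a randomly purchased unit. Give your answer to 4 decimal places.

57.3756

For each component E[X²] = Var + (mean)², giving I: 34.45; II: 3.97; III: 128.69.
Overall E[X²] = 0.32·34.45 + 0.33·3.97 + 0.35·128.69 = 57.3756.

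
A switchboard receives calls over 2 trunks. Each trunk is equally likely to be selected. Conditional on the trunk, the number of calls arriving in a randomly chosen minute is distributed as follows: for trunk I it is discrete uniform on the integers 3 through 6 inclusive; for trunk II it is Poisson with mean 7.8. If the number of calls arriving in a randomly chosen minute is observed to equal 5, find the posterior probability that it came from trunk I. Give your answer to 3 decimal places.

0.717

Likelihoods P(X=5 | ·): I: 0.25; II: 0.0985814.
Posterior ∝ prior × likelihood. Numerator for I: 0.5·0.25 = 0.125.
Normalizing constant: 0.5·0.25 + 0.5·0.0985814 = 0.174291.
P(I | observation) = 0.125 / 0.174291 = 0.717193.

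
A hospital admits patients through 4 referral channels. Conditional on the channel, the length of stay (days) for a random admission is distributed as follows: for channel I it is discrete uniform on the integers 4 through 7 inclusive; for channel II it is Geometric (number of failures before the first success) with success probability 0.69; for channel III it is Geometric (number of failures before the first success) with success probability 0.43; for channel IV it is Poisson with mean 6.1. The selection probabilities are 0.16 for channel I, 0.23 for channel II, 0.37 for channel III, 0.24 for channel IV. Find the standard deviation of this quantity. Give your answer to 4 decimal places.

2.9649

Per component, I: μ=5.5, E[X²]=31.5; II: μ=0.449275, E[X²]=0.852972; III: μ=1.32558, E[X²]=4.83991; IV: μ=6.1, E[X²]=43.31.
E[X] = 0.16·5.5 + 0.23·0.449275 + 0.37·1.32558 + 0.24·6.1 = 2.9378.
E[X²] = 0.16·31.5 + 0.23·0.852972 + 0.37·4.83991 + 0.24·43.31 = 17.4214.
Var(X) = E[X²] − (E[X])² = 17.4214 − 8.63066 = 8.79069.
SD(X) = √8.79069 = 2.96491.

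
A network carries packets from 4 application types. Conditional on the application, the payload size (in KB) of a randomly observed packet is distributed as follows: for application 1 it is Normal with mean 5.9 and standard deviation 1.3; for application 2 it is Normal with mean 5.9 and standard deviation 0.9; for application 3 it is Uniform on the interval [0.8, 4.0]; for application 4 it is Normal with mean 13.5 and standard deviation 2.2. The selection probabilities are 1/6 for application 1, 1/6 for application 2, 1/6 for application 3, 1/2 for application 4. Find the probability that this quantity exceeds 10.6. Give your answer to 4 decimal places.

Conditional on each application, P(X > 10.6): 1: 0.000149951; 2: 8.83943e-08; 3: 0; 4: 0.906279.
By total probability, P(X > 10.6) = 0.166667·0.000149951 + 0.166667·8.83943e-08 + 0.166667·0 + 0.5·0.906279 = 0.453164.

0.4532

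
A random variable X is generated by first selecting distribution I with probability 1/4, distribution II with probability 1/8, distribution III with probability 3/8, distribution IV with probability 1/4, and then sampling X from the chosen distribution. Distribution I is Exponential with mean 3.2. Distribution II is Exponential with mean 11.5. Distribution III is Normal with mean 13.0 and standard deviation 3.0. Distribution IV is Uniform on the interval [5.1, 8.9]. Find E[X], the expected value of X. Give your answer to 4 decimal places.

Component means — I: 3.2; II: 11.5; III: 13; IV: 7.
E[X] = 0.25·3.2 + 0.125·11.5 + 0.375·13 + 0.25·7 = 8.8625.

8.8625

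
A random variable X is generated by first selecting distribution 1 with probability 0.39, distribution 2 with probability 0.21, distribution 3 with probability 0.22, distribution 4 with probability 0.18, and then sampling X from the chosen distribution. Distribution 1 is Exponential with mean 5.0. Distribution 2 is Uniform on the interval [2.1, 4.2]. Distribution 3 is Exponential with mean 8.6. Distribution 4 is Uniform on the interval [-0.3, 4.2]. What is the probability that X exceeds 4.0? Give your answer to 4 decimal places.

0.3414

Conditional on each component, P(X > 4.0): 1: 0.449329; 2: 0.0952381; 3: 0.628062; 4: 0.0444444.
By total probability, P(X > 4.0) = 0.39·0.449329 + 0.21·0.0952381 + 0.22·0.628062 + 0.18·0.0444444 = 0.341412.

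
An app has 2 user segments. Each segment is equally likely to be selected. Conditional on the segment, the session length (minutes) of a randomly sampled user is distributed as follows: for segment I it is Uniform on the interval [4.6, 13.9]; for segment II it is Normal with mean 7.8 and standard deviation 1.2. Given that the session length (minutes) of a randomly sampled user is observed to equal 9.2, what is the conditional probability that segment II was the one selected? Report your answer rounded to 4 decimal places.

0.6102

Likelihoods f(9.2 | ·): I: 0.107527; II: 0.168332.
Posterior ∝ prior × likelihood. Numerator for II: 0.5·0.168332 = 0.0841661.
Normalizing constant: 0.5·0.107527 + 0.5·0.168332 = 0.13793.
P(II | observation) = 0.0841661 / 0.13793 = 0.610211.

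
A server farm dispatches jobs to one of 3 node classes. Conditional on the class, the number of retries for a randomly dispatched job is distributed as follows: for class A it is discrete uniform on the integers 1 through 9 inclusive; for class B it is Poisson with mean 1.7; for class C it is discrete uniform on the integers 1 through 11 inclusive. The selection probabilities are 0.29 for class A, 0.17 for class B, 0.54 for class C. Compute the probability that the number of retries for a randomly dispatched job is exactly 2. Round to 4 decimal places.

Conditional on each class, P(X = 2): A: 0.111111; B: 0.263978; C: 0.0909091.
By total probability, P(X = 2) = 0.29·0.111111 + 0.17·0.263978 + 0.54·0.0909091 = 0.126189.

0.1262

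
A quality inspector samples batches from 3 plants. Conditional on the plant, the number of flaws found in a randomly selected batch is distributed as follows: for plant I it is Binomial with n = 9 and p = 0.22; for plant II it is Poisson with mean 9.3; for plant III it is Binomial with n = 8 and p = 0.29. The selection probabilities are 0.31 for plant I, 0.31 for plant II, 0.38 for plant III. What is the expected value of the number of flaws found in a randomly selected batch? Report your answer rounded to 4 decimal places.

Component means — I: 1.98; II: 9.3; III: 2.32.
E[X] = 0.31·1.98 + 0.31·9.3 + 0.38·2.32 = 4.3784.

4.3784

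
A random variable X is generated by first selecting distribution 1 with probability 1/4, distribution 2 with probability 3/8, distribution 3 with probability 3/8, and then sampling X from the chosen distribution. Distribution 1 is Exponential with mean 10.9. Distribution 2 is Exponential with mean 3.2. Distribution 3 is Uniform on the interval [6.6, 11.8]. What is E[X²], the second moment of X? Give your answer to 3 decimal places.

For each component E[X²] = Var + (mean)², giving 1: 237.62; 2: 20.48; 3: 86.8933.
Overall E[X²] = 0.25·237.62 + 0.375·20.48 + 0.375·86.8933 = 99.67.

99.670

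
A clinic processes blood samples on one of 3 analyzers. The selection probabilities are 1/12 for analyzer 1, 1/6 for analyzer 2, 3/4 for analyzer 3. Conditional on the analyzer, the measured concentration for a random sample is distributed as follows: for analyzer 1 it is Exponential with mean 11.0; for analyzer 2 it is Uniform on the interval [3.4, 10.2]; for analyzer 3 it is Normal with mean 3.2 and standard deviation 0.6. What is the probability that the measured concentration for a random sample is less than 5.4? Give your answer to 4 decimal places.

0.8313

Conditional on each analyzer, P(X < 5.4): 1: 0.38793; 2: 0.294118; 3: 0.999877.
By total probability, P(X < 5.4) = 0.0833333·0.38793 + 0.166667·0.294118 + 0.75·0.999877 = 0.831255.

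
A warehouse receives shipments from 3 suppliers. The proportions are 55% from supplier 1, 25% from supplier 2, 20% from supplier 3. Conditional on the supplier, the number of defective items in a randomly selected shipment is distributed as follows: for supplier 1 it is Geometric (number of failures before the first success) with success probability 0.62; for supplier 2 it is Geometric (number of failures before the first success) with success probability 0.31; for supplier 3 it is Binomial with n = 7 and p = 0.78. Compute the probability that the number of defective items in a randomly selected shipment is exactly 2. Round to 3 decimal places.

Conditional on each supplier, P(X = 2): 1: 0.089528; 2: 0.147591; 3: 0.00658449.
By total probability, P(X = 2) = 0.55·0.089528 + 0.25·0.147591 + 0.2·0.00658449 = 0.087455.

0.087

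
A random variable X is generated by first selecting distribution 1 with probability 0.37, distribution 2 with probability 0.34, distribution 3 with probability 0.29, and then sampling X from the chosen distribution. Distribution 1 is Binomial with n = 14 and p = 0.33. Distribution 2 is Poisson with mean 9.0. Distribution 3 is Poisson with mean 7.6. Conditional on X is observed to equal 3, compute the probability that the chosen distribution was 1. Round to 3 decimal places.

Likelihoods P(X=3 | ·): 1: 0.159759; 2: 0.0149943; 3: 0.0366144.
Posterior ∝ prior × likelihood. Numerator for 1: 0.37·0.159759 = 0.0591109.
Normalizing constant: 0.37·0.159759 + 0.34·0.0149943 + 0.29·0.0366144 = 0.0748271.
P(1 | observation) = 0.0591109 / 0.0748271 = 0.789966.

0.790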